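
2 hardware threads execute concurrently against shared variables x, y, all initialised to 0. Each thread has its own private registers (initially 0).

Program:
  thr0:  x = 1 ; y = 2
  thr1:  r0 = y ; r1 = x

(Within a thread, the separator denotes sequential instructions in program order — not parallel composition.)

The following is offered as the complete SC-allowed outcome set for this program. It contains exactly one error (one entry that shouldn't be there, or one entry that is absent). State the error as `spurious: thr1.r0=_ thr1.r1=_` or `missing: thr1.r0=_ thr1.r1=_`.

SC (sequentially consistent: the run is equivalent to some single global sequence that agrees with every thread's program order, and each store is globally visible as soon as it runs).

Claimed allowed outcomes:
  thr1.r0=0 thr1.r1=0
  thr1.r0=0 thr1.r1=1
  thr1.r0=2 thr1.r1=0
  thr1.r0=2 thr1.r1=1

spurious: thr1.r0=2 thr1.r1=0

outcome vector order: (thr1.r0,thr1.r1)
SC (3): 00; 01; 21
claimed∖SC = {20}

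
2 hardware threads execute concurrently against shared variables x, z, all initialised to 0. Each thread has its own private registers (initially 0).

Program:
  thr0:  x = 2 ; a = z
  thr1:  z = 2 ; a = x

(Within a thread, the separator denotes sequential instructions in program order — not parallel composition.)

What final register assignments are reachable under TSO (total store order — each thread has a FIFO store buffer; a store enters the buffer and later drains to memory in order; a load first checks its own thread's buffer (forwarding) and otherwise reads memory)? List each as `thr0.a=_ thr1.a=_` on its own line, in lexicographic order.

thr0.a=0 thr1.a=0
thr0.a=0 thr1.a=2
thr0.a=2 thr1.a=0
thr0.a=2 thr1.a=2

outcome vector order: (thr0.a,thr1.a)
|TSO outcomes| = 4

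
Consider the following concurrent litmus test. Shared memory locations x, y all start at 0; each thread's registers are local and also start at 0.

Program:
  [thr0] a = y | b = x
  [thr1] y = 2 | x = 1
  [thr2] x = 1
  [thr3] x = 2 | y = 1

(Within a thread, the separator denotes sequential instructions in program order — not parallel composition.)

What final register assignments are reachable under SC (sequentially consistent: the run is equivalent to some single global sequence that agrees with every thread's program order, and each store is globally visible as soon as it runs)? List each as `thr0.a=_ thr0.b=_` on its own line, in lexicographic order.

thr0.a=0 thr0.b=0
thr0.a=0 thr0.b=1
thr0.a=0 thr0.b=2
thr0.a=1 thr0.b=1
thr0.a=1 thr0.b=2
thr0.a=2 thr0.b=0
thr0.a=2 thr0.b=1
thr0.a=2 thr0.b=2

outcome vector order: (thr0.a,thr0.b)
|SC outcomes| = 8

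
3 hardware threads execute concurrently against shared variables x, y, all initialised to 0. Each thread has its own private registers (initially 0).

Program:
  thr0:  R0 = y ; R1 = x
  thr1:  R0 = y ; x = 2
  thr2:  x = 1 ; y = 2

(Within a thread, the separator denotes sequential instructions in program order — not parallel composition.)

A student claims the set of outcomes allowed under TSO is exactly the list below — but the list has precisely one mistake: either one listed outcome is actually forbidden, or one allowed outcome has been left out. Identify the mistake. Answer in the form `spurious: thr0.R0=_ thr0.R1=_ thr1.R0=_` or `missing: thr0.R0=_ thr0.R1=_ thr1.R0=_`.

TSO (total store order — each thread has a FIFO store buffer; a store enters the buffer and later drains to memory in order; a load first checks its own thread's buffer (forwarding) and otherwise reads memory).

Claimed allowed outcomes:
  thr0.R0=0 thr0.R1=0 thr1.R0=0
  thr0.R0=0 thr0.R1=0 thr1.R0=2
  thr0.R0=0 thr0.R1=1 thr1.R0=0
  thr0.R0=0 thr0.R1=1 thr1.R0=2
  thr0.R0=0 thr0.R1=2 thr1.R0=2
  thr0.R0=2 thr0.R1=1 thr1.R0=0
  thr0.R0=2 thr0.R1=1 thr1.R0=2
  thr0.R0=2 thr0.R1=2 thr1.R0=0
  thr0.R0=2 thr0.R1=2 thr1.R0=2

missing: thr0.R0=0 thr0.R1=2 thr1.R0=0

outcome vector order: (thr0.R0,thr0.R1,thr1.R0)
under TSO → <0 0 0>; <0 0 2>; <0 1 0>; <0 1 2>; <0 2 0>; <0 2 2>; <2 1 0>; <2 1 2>; <2 2 0>; <2 2 2>
TSO∖claimed = {<0 2 0>}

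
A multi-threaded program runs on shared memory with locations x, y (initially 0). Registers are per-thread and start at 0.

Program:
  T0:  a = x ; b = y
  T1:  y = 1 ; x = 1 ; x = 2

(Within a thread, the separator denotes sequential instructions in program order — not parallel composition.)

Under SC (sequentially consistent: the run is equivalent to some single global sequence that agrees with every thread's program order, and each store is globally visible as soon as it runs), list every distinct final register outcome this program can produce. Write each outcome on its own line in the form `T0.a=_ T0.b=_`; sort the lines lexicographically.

T0.a=0 T0.b=0
T0.a=0 T0.b=1
T0.a=1 T0.b=1
T0.a=2 T0.b=1

outcome vector order: (T0.a,T0.b)
|SC outcomes| = 4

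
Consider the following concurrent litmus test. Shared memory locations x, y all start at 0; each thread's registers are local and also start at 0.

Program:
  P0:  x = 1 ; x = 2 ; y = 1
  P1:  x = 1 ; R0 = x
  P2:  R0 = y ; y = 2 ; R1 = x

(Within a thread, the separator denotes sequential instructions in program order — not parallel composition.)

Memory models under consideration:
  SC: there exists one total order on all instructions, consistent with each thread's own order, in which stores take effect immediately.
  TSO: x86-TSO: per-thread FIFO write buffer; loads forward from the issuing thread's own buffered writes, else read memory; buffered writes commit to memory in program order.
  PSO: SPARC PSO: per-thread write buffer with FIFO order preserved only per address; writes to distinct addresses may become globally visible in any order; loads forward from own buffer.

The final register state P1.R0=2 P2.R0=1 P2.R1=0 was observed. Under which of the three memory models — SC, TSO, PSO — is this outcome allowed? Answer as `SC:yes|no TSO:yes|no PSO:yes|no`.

SC:no TSO:no PSO:yes

outcome vector order: (P1.R0,P2.R0,P2.R1)
SC (9): 100 101 102 111 112 200 201 202 212
TSO (9): 100 101 102 111 112 200 201 202 212
PSO (12): 100 101 102 110 111 112 200 201 202 210 211 212
target 210 ∈ {PSO}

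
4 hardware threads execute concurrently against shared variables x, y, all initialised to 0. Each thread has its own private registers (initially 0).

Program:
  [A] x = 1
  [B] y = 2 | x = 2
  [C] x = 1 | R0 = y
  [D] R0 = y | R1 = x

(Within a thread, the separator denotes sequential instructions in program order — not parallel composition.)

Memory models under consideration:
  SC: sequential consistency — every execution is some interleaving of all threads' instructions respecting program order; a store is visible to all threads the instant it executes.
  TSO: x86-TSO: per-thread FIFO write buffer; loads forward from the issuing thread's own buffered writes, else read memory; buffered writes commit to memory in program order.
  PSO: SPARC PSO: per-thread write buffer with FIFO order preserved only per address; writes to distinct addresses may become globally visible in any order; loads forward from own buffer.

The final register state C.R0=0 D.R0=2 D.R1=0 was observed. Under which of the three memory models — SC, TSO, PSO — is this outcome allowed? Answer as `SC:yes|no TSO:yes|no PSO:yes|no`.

SC:no TSO:yes PSO:yes

outcome vector order: (C.R0,D.R0,D.R1)
[SC] allowed = {0/0/0, 0/0/1, 0/0/2, 0/2/1, 0/2/2, 2/0/0, 2/0/1, 2/0/2, 2/2/0, 2/2/1, 2/2/2}
[TSO] allowed = {0/0/0, 0/0/1, 0/0/2, 0/2/0, 0/2/1, 0/2/2, 2/0/0, 2/0/1, 2/0/2, 2/2/0, 2/2/1, 2/2/2}
[PSO] allowed = {0/0/0, 0/0/1, 0/0/2, 0/2/0, 0/2/1, 0/2/2, 2/0/0, 2/0/1, 2/0/2, 2/2/0, 2/2/1, 2/2/2}
target 0/2/0 ∈ {TSO,PSO}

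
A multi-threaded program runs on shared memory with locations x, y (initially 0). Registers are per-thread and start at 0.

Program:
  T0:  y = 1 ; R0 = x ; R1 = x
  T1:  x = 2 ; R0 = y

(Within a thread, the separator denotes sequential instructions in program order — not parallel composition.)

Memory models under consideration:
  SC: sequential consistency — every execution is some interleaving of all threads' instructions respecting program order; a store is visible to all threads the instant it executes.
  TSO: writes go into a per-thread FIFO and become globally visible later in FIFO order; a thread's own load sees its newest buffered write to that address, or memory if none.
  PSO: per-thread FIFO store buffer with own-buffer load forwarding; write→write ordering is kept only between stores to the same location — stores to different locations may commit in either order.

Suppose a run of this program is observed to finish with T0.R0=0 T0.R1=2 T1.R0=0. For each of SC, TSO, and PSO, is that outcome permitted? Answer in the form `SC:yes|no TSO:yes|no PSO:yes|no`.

SC:no TSO:yes PSO:yes

outcome vector order: (T0.R0,T0.R1,T1.R0)
SC (4): (0,0,1); (0,2,1); (2,2,0); (2,2,1)
TSO (6): (0,0,0); (0,0,1); (0,2,0); (0,2,1); (2,2,0); (2,2,1)
PSO (6): (0,0,0); (0,0,1); (0,2,0); (0,2,1); (2,2,0); (2,2,1)
target (0,2,0) ∈ {TSO,PSO}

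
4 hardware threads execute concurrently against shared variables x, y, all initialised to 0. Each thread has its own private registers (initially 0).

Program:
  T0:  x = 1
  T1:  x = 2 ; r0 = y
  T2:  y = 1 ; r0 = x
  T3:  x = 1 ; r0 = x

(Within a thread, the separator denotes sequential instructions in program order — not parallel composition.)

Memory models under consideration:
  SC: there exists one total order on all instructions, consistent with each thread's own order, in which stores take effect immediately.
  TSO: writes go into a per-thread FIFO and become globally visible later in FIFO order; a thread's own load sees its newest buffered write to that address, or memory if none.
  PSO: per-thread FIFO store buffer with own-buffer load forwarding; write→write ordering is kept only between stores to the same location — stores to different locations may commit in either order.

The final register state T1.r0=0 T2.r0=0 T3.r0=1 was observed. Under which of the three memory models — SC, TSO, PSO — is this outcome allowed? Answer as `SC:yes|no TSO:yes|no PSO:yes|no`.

outcome vector order: (T1.r0,T2.r0,T3.r0)
under SC → <0 1 1>, <0 1 2>, <0 2 1>, <0 2 2>, <1 0 1>, <1 0 2>, <1 1 1>, <1 1 2>, <1 2 1>, <1 2 2>
under TSO → <0 0 1>, <0 0 2>, <0 1 1>, <0 1 2>, <0 2 1>, <0 2 2>, <1 0 1>, <1 0 2>, <1 1 1>, <1 1 2>, <1 2 1>, <1 2 2>
under PSO → <0 0 1>, <0 0 2>, <0 1 1>, <0 1 2>, <0 2 1>, <0 2 2>, <1 0 1>, <1 0 2>, <1 1 1>, <1 1 2>, <1 2 1>, <1 2 2>
target <0 0 1> ∈ {TSO,PSO}

SC:no TSO:yes PSO:yes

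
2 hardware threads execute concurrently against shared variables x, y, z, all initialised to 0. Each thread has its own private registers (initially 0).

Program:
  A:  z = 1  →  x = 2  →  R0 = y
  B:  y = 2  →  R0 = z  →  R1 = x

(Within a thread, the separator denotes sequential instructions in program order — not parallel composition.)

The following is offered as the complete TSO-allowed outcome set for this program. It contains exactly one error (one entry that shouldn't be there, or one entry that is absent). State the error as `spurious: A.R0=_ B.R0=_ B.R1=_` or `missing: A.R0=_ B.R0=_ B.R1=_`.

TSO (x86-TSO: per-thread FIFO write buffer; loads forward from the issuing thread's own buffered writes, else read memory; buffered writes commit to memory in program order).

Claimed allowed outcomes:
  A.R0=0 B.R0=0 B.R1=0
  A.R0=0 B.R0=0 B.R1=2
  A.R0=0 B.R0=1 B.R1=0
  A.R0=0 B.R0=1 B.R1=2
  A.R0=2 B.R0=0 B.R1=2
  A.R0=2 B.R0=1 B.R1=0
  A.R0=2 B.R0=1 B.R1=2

outcome vector order: (A.R0,B.R0,B.R1)
under TSO → 0/0/0; 0/0/2; 0/1/0; 0/1/2; 2/0/0; 2/0/2; 2/1/0; 2/1/2
TSO∖claimed = {2/0/0}

missing: A.R0=2 B.R0=0 B.R1=0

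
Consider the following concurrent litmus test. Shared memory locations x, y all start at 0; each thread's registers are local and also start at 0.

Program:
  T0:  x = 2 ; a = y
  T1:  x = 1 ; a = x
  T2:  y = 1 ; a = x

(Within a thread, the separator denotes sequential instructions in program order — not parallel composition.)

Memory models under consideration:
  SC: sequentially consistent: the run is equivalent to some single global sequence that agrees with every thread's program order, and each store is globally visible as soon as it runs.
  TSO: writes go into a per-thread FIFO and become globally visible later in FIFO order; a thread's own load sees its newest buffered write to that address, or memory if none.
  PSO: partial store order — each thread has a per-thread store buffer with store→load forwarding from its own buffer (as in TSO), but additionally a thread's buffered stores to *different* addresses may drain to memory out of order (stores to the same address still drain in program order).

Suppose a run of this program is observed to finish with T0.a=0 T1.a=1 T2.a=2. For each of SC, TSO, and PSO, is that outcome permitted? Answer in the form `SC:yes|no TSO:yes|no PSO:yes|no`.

outcome vector order: (T0.a,T1.a,T2.a)
[SC] allowed = {011; 012; 022; 110; 111; 112; 120; 121; 122}
[TSO] allowed = {010; 011; 012; 020; 021; 022; 110; 111; 112; 120; 121; 122}
[PSO] allowed = {010; 011; 012; 020; 021; 022; 110; 111; 112; 120; 121; 122}
target 012 ∈ {SC,TSO,PSO}

SC:yes TSO:yes PSO:yes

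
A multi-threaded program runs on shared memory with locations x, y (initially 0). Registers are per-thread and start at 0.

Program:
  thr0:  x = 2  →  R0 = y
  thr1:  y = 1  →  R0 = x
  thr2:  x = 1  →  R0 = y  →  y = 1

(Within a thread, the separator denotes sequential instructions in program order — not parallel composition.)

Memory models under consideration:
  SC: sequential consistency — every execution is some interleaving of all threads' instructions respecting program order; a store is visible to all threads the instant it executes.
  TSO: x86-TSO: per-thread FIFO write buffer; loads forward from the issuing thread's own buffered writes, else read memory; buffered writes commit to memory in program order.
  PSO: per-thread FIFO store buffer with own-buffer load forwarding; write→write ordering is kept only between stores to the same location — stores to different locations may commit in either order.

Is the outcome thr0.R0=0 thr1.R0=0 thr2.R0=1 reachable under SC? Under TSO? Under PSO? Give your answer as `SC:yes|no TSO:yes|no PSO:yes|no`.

SC:no TSO:yes PSO:yes

outcome vector order: (thr0.R0,thr1.R0,thr2.R0)
[SC] allowed = {010 011 020 021 101 110 111 120 121}
[TSO] allowed = {000 001 010 011 020 021 100 101 110 111 120 121}
[PSO] allowed = {000 001 010 011 020 021 100 101 110 111 120 121}
target 001 ∈ {TSO,PSO}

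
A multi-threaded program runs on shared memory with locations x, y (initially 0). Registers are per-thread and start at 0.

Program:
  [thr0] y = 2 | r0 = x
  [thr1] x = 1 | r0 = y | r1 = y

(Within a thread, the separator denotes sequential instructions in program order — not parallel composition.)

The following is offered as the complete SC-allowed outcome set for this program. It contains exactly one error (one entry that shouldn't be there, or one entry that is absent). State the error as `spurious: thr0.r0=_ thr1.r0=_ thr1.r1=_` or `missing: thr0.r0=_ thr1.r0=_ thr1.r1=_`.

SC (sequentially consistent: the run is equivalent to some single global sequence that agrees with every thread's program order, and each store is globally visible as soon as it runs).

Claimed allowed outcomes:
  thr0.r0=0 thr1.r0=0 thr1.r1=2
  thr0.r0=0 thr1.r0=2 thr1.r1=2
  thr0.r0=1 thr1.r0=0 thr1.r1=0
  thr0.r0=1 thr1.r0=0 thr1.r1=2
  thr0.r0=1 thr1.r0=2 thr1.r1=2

outcome vector order: (thr0.r0,thr1.r0,thr1.r1)
[SC] allowed = {<0 2 2>, <1 0 0>, <1 0 2>, <1 2 2>}
claimed∖SC = {<0 0 2>}

spurious: thr0.r0=0 thr1.r0=0 thr1.r1=2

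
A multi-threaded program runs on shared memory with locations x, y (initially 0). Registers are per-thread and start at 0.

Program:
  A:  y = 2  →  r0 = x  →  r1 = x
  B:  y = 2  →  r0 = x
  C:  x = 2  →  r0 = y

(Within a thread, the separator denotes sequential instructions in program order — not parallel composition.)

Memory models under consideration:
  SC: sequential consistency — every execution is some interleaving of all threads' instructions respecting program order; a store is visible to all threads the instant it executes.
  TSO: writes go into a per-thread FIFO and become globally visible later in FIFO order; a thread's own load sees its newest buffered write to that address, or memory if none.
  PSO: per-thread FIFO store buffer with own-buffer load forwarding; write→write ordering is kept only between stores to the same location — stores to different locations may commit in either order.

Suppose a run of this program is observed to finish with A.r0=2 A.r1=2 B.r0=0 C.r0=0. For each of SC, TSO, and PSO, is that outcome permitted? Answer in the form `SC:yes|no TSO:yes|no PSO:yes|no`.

outcome vector order: (A.r0,A.r1,B.r0,C.r0)
SC: 7 outcomes — {(0,0,0,2) (0,0,2,2) (0,2,0,2) (0,2,2,2) (2,2,0,2) (2,2,2,0) (2,2,2,2)}
TSO: 12 outcomes — {(0,0,0,0) (0,0,0,2) (0,0,2,0) (0,0,2,2) (0,2,0,0) (0,2,0,2) (0,2,2,0) (0,2,2,2) (2,2,0,0) (2,2,0,2) (2,2,2,0) (2,2,2,2)}
PSO: 12 outcomes — {(0,0,0,0) (0,0,0,2) (0,0,2,0) (0,0,2,2) (0,2,0,0) (0,2,0,2) (0,2,2,0) (0,2,2,2) (2,2,0,0) (2,2,0,2) (2,2,2,0) (2,2,2,2)}
target (2,2,0,0) ∈ {TSO,PSO}

SC:no TSO:yes PSO:yes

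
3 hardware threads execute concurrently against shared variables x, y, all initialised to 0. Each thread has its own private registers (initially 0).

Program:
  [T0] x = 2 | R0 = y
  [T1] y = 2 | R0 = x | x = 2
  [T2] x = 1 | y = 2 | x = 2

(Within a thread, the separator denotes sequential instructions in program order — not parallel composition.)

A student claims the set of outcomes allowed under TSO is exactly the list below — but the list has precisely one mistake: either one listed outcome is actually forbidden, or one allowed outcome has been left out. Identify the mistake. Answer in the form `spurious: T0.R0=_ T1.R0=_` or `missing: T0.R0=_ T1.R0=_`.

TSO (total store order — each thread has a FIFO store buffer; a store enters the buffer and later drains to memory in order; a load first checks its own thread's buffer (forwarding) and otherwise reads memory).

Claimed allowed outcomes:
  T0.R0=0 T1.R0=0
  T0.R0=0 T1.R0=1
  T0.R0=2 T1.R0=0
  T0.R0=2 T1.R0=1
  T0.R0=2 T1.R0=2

outcome vector order: (T0.R0,T1.R0)
under TSO → <0 0> <0 1> <0 2> <2 0> <2 1> <2 2>
TSO∖claimed = {<0 2>}

missing: T0.R0=0 T1.R0=2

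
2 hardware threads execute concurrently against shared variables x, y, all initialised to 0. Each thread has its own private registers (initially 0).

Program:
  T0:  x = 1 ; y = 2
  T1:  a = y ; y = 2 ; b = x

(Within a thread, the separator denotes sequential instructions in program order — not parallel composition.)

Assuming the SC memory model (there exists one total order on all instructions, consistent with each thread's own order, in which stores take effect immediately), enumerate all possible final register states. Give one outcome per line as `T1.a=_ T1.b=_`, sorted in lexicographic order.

outcome vector order: (T1.a,T1.b)
|SC outcomes| = 3

T1.a=0 T1.b=0
T1.a=0 T1.b=1
T1.a=2 T1.b=1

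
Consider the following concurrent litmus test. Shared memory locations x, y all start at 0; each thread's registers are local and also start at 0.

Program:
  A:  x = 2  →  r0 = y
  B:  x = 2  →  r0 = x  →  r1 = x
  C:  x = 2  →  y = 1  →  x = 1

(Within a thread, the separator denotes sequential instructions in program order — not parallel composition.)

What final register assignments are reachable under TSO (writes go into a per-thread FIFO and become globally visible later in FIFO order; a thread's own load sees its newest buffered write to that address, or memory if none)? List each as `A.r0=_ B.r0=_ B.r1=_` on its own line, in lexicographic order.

outcome vector order: (A.r0,B.r0,B.r1)
|TSO outcomes| = 8

A.r0=0 B.r0=1 B.r1=1
A.r0=0 B.r0=1 B.r1=2
A.r0=0 B.r0=2 B.r1=1
A.r0=0 B.r0=2 B.r1=2
A.r0=1 B.r0=1 B.r1=1
A.r0=1 B.r0=1 B.r1=2
A.r0=1 B.r0=2 B.r1=1
A.r0=1 B.r0=2 B.r1=2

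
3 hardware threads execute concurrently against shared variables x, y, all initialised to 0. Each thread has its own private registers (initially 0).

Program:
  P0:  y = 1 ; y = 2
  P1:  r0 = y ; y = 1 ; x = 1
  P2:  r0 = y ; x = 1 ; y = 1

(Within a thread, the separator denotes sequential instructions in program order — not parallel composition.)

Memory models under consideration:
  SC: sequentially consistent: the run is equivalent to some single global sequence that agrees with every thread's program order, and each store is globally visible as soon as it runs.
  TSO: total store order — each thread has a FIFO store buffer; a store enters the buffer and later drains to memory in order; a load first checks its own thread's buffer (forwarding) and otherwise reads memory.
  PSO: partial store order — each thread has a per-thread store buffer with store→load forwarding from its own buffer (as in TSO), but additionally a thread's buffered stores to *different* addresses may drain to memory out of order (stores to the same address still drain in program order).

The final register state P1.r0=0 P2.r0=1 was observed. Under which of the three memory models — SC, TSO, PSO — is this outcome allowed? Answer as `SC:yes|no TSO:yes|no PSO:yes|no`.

SC:yes TSO:yes PSO:yes

outcome vector order: (P1.r0,P2.r0)
[SC] allowed = {00 01 02 10 11 12 20 21 22}
[TSO] allowed = {00 01 02 10 11 12 20 21 22}
[PSO] allowed = {00 01 02 10 11 12 20 21 22}
target 01 ∈ {SC,TSO,PSO}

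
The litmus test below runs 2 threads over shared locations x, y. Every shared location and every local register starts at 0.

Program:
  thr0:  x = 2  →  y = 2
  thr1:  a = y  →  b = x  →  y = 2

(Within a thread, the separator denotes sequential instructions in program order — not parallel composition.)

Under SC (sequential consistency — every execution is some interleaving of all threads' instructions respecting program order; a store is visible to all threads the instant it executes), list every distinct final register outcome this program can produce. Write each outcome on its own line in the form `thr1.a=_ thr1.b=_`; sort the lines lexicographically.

outcome vector order: (thr1.a,thr1.b)
|SC outcomes| = 3

thr1.a=0 thr1.b=0
thr1.a=0 thr1.b=2
thr1.a=2 thr1.b=2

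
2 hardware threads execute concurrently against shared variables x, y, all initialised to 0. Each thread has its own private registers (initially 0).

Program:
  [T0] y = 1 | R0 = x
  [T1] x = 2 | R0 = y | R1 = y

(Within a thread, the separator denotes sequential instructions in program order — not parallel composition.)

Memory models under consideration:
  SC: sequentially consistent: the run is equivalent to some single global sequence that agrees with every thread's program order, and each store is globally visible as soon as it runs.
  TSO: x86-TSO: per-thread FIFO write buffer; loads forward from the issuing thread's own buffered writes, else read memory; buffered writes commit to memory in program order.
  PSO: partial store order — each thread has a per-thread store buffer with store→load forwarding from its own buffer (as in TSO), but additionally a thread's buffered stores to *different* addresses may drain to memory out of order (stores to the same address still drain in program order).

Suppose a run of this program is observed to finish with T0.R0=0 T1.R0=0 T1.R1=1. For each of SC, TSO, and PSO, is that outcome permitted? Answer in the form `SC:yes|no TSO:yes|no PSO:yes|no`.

outcome vector order: (T0.R0,T1.R0,T1.R1)
[SC] allowed = {(0,1,1), (2,0,0), (2,0,1), (2,1,1)}
[TSO] allowed = {(0,0,0), (0,0,1), (0,1,1), (2,0,0), (2,0,1), (2,1,1)}
[PSO] allowed = {(0,0,0), (0,0,1), (0,1,1), (2,0,0), (2,0,1), (2,1,1)}
target (0,0,1) ∈ {TSO,PSO}

SC:no TSO:yes PSO:yes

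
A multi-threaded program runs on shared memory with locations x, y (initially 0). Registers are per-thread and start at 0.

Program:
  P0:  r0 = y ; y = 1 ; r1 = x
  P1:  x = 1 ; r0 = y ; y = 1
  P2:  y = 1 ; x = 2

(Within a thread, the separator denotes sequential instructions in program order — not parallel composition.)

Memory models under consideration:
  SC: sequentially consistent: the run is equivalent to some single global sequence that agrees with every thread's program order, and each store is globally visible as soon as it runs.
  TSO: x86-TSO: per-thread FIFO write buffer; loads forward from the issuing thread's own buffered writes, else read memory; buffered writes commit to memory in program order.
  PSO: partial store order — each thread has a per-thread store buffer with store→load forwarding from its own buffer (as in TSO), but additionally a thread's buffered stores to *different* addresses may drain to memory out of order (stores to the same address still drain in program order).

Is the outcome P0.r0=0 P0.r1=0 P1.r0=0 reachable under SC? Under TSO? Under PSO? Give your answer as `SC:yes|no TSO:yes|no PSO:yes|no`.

SC:no TSO:yes PSO:yes

outcome vector order: (P0.r0,P0.r1,P1.r0)
SC: 10 outcomes — {<0 0 1> <0 1 0> <0 1 1> <0 2 0> <0 2 1> <1 0 1> <1 1 0> <1 1 1> <1 2 0> <1 2 1>}
TSO: 12 outcomes — {<0 0 0> <0 0 1> <0 1 0> <0 1 1> <0 2 0> <0 2 1> <1 0 0> <1 0 1> <1 1 0> <1 1 1> <1 2 0> <1 2 1>}
PSO: 12 outcomes — {<0 0 0> <0 0 1> <0 1 0> <0 1 1> <0 2 0> <0 2 1> <1 0 0> <1 0 1> <1 1 0> <1 1 1> <1 2 0> <1 2 1>}
target <0 0 0> ∈ {TSO,PSO}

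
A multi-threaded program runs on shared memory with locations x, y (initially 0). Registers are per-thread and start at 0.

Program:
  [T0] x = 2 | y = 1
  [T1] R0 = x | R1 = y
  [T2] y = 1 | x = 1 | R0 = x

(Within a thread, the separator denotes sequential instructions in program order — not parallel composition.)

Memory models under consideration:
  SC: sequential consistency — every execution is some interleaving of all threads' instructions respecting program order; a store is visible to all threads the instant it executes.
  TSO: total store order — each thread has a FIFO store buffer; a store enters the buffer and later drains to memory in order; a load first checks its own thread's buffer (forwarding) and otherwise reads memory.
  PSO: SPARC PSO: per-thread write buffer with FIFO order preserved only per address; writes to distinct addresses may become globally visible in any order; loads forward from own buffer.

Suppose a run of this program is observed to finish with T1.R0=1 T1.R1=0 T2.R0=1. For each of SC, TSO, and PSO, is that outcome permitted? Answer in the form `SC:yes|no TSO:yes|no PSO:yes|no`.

outcome vector order: (T1.R0,T1.R1,T2.R0)
SC (9): 001 002 011 012 111 112 201 211 212
TSO (9): 001 002 011 012 111 112 201 211 212
PSO (12): 001 002 011 012 101 102 111 112 201 202 211 212
target 101 ∈ {PSO}

SC:no TSO:no PSO:yes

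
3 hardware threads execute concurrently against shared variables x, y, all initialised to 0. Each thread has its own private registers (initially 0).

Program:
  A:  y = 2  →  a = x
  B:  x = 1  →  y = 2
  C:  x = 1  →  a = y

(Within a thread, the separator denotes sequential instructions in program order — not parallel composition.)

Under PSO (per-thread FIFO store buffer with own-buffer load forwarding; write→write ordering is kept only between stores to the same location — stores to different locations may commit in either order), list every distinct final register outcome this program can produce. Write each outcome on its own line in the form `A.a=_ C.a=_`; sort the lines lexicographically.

outcome vector order: (A.a,C.a)
|PSO outcomes| = 4

A.a=0 C.a=0
A.a=0 C.a=2
A.a=1 C.a=0
A.a=1 C.a=2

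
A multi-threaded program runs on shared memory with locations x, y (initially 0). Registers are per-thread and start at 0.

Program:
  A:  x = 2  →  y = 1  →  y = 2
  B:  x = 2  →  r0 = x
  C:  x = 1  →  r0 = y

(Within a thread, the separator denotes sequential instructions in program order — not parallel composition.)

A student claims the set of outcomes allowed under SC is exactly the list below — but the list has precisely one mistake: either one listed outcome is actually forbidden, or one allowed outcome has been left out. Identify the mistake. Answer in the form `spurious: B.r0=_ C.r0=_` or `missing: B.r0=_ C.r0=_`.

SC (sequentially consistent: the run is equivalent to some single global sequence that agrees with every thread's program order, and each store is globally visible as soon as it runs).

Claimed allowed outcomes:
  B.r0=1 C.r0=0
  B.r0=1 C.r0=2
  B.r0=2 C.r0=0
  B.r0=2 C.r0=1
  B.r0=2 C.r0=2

missing: B.r0=1 C.r0=1

outcome vector order: (B.r0,C.r0)
under SC → 1/0; 1/1; 1/2; 2/0; 2/1; 2/2
SC∖claimed = {1/1}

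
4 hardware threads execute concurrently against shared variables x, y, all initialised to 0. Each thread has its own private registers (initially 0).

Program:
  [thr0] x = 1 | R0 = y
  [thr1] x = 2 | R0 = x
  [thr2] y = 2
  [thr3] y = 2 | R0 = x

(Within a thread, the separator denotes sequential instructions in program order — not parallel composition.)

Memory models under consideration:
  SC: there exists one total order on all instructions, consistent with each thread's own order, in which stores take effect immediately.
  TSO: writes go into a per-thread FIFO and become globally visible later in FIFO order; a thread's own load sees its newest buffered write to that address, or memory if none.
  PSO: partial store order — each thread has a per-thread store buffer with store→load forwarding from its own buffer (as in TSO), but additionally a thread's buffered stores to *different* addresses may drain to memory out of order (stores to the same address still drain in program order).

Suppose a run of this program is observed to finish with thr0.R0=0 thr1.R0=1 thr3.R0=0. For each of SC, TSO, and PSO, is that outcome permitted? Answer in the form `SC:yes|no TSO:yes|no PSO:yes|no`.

outcome vector order: (thr0.R0,thr1.R0,thr3.R0)
SC (9): 011; 021; 022; 210; 211; 212; 220; 221; 222
TSO (12): 010; 011; 012; 020; 021; 022; 210; 211; 212; 220; 221; 222
PSO (12): 010; 011; 012; 020; 021; 022; 210; 211; 212; 220; 221; 222
target 010 ∈ {TSO,PSO}

SC:no TSO:yes PSO:yes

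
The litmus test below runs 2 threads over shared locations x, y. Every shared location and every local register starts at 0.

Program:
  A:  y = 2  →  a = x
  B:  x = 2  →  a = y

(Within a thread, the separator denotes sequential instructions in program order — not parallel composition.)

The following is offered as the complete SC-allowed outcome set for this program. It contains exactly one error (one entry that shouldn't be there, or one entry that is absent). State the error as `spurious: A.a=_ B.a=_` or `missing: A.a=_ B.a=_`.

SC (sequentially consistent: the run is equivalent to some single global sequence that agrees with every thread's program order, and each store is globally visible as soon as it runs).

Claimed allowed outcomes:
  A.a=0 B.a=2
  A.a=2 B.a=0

missing: A.a=2 B.a=2

outcome vector order: (A.a,B.a)
SC (3): 0/2; 2/0; 2/2
SC∖claimed = {2/2}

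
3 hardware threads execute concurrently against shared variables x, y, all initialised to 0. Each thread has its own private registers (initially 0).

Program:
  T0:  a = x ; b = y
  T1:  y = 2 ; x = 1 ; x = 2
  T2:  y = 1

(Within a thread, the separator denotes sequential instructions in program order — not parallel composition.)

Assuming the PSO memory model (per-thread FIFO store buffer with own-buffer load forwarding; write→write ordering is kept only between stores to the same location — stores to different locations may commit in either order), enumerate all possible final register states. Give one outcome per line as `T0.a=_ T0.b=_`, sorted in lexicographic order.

outcome vector order: (T0.a,T0.b)
|PSO outcomes| = 9

T0.a=0 T0.b=0
T0.a=0 T0.b=1
T0.a=0 T0.b=2
T0.a=1 T0.b=0
T0.a=1 T0.b=1
T0.a=1 T0.b=2
T0.a=2 T0.b=0
T0.a=2 T0.b=1
T0.a=2 T0.b=2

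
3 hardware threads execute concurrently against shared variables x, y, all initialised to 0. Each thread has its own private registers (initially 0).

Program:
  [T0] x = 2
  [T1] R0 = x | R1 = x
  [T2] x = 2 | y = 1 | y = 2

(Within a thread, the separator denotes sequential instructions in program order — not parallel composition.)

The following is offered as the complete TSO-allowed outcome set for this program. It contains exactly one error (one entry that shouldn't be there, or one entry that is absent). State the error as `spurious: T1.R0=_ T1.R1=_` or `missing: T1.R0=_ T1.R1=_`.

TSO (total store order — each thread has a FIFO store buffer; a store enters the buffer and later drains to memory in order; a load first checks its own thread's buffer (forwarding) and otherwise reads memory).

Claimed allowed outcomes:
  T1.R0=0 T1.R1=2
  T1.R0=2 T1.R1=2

missing: T1.R0=0 T1.R1=0

outcome vector order: (T1.R0,T1.R1)
TSO: 3 outcomes — {(0,0) (0,2) (2,2)}
TSO∖claimed = {(0,0)}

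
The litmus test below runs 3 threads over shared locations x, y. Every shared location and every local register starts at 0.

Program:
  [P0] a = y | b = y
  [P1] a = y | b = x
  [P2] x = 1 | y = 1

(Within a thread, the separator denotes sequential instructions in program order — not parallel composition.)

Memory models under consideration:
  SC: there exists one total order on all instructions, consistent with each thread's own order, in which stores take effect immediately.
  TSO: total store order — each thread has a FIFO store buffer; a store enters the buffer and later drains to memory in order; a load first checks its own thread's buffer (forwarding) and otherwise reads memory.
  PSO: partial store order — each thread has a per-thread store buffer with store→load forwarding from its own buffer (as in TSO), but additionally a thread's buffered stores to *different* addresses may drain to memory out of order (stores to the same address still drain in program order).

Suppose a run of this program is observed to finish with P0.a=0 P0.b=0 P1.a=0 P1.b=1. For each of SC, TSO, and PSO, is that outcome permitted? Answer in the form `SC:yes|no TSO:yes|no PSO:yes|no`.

SC:yes TSO:yes PSO:yes

outcome vector order: (P0.a,P0.b,P1.a,P1.b)
under SC → 0/0/0/0 0/0/0/1 0/0/1/1 0/1/0/0 0/1/0/1 0/1/1/1 1/1/0/0 1/1/0/1 1/1/1/1
under TSO → 0/0/0/0 0/0/0/1 0/0/1/1 0/1/0/0 0/1/0/1 0/1/1/1 1/1/0/0 1/1/0/1 1/1/1/1
under PSO → 0/0/0/0 0/0/0/1 0/0/1/0 0/0/1/1 0/1/0/0 0/1/0/1 0/1/1/0 0/1/1/1 1/1/0/0 1/1/0/1 1/1/1/0 1/1/1/1
target 0/0/0/1 ∈ {SC,TSO,PSO}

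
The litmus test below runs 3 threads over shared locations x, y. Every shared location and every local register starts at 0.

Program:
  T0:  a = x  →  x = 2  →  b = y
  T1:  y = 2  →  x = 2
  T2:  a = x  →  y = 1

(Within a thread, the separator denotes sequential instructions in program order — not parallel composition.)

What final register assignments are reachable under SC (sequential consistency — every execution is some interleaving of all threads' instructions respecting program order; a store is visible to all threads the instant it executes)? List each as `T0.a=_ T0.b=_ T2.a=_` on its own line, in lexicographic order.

T0.a=0 T0.b=0 T2.a=0
T0.a=0 T0.b=0 T2.a=2
T0.a=0 T0.b=1 T2.a=0
T0.a=0 T0.b=1 T2.a=2
T0.a=0 T0.b=2 T2.a=0
T0.a=0 T0.b=2 T2.a=2
T0.a=2 T0.b=1 T2.a=0
T0.a=2 T0.b=1 T2.a=2
T0.a=2 T0.b=2 T2.a=0
T0.a=2 T0.b=2 T2.a=2

outcome vector order: (T0.a,T0.b,T2.a)
|SC outcomes| = 10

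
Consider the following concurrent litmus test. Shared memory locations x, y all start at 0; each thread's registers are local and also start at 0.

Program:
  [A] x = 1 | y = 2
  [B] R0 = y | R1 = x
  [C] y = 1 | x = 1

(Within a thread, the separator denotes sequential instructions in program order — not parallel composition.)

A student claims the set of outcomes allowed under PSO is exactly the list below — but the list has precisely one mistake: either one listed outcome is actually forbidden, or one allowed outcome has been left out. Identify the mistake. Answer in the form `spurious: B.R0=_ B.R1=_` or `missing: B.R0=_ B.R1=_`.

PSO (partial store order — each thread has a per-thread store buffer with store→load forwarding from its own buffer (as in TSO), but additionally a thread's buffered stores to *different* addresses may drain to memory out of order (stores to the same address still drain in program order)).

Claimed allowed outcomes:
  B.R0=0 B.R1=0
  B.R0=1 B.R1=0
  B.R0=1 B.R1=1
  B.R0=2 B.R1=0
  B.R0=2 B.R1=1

outcome vector order: (B.R0,B.R1)
PSO: 6 outcomes — {00; 01; 10; 11; 20; 21}
PSO∖claimed = {01}

missing: B.R0=0 B.R1=1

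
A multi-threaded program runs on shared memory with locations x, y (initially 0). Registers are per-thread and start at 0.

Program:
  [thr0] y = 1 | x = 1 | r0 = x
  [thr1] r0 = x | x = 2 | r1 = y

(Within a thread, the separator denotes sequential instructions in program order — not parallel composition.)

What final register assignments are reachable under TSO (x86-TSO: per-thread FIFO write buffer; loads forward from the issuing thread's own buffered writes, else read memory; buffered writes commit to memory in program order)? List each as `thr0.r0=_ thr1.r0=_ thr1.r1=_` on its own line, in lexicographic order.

outcome vector order: (thr0.r0,thr1.r0,thr1.r1)
|TSO outcomes| = 6

thr0.r0=1 thr1.r0=0 thr1.r1=0
thr0.r0=1 thr1.r0=0 thr1.r1=1
thr0.r0=1 thr1.r0=1 thr1.r1=1
thr0.r0=2 thr1.r0=0 thr1.r1=0
thr0.r0=2 thr1.r0=0 thr1.r1=1
thr0.r0=2 thr1.r0=1 thr1.r1=1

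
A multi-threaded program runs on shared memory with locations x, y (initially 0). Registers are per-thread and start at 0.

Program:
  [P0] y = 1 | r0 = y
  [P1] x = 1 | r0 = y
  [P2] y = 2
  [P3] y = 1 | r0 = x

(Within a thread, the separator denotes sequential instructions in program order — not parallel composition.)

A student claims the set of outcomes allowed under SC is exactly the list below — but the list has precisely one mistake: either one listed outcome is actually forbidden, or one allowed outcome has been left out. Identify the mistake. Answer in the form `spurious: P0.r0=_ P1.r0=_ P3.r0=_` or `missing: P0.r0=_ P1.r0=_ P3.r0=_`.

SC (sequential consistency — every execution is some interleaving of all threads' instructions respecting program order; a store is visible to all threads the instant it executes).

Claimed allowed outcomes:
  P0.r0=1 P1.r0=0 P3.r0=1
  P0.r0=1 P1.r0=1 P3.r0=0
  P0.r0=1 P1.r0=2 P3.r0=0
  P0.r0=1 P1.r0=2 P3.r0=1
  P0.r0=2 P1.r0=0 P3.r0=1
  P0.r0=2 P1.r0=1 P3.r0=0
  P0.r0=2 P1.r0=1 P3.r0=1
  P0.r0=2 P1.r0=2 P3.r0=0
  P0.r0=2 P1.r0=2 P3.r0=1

missing: P0.r0=1 P1.r0=1 P3.r0=1

outcome vector order: (P0.r0,P1.r0,P3.r0)
SC (10): 1/0/1, 1/1/0, 1/1/1, 1/2/0, 1/2/1, 2/0/1, 2/1/0, 2/1/1, 2/2/0, 2/2/1
SC∖claimed = {1/1/1}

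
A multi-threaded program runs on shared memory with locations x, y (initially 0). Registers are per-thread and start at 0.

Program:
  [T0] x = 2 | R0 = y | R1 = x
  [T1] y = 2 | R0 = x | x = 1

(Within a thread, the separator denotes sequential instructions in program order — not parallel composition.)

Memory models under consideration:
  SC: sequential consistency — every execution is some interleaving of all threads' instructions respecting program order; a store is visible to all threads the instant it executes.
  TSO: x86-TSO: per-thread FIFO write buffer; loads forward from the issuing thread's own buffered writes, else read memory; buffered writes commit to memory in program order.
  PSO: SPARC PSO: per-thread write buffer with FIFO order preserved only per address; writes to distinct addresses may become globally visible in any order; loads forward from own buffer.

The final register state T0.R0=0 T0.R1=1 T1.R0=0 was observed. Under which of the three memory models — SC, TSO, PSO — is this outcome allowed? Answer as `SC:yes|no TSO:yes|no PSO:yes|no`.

SC:no TSO:yes PSO:yes

outcome vector order: (T0.R0,T0.R1,T1.R0)
SC (6): 012, 022, 210, 212, 220, 222
TSO (8): 010, 012, 020, 022, 210, 212, 220, 222
PSO (8): 010, 012, 020, 022, 210, 212, 220, 222
target 010 ∈ {TSO,PSO}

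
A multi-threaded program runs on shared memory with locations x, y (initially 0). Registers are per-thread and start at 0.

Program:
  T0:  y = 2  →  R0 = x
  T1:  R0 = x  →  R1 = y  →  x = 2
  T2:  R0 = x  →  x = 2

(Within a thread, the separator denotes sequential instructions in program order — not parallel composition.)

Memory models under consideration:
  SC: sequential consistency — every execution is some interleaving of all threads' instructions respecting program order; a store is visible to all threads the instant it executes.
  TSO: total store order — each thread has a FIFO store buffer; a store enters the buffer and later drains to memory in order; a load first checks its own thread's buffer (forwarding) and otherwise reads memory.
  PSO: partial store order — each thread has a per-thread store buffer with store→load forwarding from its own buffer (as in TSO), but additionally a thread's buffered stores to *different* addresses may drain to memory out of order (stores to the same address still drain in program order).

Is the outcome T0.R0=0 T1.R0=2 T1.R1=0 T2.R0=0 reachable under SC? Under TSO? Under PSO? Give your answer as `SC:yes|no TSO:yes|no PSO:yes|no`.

SC:no TSO:yes PSO:yes

outcome vector order: (T0.R0,T1.R0,T1.R1,T2.R0)
[SC] allowed = {<0 0 0 0> <0 0 0 2> <0 0 2 0> <0 0 2 2> <0 2 2 0> <2 0 0 0> <2 0 0 2> <2 0 2 0> <2 0 2 2> <2 2 0 0> <2 2 2 0>}
[TSO] allowed = {<0 0 0 0> <0 0 0 2> <0 0 2 0> <0 0 2 2> <0 2 0 0> <0 2 2 0> <2 0 0 0> <2 0 0 2> <2 0 2 0> <2 0 2 2> <2 2 0 0> <2 2 2 0>}
[PSO] allowed = {<0 0 0 0> <0 0 0 2> <0 0 2 0> <0 0 2 2> <0 2 0 0> <0 2 2 0> <2 0 0 0> <2 0 0 2> <2 0 2 0> <2 0 2 2> <2 2 0 0> <2 2 2 0>}
target <0 2 0 0> ∈ {TSO,PSO}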